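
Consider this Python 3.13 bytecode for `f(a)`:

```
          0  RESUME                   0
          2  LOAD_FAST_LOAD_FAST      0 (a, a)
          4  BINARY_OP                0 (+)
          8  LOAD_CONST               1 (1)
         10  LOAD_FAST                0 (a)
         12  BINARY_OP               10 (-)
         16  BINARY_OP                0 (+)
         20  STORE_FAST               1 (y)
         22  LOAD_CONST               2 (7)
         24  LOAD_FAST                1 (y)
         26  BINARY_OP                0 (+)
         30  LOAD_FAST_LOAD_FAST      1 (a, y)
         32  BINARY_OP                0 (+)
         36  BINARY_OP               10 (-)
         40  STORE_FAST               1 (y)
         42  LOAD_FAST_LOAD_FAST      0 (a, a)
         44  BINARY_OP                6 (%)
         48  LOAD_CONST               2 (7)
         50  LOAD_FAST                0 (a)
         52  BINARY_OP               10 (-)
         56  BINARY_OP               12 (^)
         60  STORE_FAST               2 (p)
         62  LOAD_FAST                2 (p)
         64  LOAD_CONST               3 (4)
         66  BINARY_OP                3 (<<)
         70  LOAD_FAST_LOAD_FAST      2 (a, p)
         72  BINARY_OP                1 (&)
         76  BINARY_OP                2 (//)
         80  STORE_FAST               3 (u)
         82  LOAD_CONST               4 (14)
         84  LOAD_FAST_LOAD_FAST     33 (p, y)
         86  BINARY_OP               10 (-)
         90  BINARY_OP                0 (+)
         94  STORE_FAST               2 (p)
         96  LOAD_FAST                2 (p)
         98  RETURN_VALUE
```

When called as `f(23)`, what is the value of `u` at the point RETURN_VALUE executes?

-16

LOAD_FAST_LOAD_FAST a,a → push 23,23. Stack: [23, 23]
BINARY_OP + → 23 + 23 = 46. Stack: [46]
LOAD_CONST → push 1. Stack: [46, 1]
LOAD_FAST a → push 23. Stack: [46, 1, 23]
BINARY_OP - → 1 - 23 = -22. Stack: [46, -22]
BINARY_OP + → 46 + -22 = 24. Stack: [24]
STORE_FAST y → y=24. Stack: []
LOAD_CONST → push 7. Stack: [7]
LOAD_FAST y → push 24. Stack: [7, 24]
BINARY_OP + → 7 + 24 = 31. Stack: [31]
LOAD_FAST_LOAD_FAST a,y → push 23,24. Stack: [31, 23, 24]
BINARY_OP + → 23 + 24 = 47. Stack: [31, 47]
BINARY_OP - → 31 - 47 = -16. Stack: [-16]
STORE_FAST y → y=-16. Stack: []
LOAD_FAST_LOAD_FAST a,a → push 23,23. Stack: [23, 23]
BINARY_OP % → 23 % 23 = 0. Stack: [0]
LOAD_CONST → push 7. Stack: [0, 7]
LOAD_FAST a → push 23. Stack: [0, 7, 23]
BINARY_OP - → 7 - 23 = -16. Stack: [0, -16]
BINARY_OP ^ → 0 ^ -16 = -16. Stack: [-16]
STORE_FAST p → p=-16. Stack: []
LOAD_FAST p → push -16. Stack: [-16]
LOAD_CONST → push 4. Stack: [-16, 4]
BINARY_OP << → -16 << 4 = -256. Stack: [-256]
LOAD_FAST_LOAD_FAST a,p → push 23,-16. Stack: [-256, 23, -16]
BINARY_OP & → 23 & -16 = 16. Stack: [-256, 16]
BINARY_OP // → -256 // 16 = -16. Stack: [-16]
STORE_FAST u → u=-16. Stack: []
LOAD_CONST → push 14. Stack: [14]
LOAD_FAST_LOAD_FAST p,y → push -16,-16. Stack: [14, -16, -16]
BINARY_OP - → -16 - -16 = 0. Stack: [14, 0]
BINARY_OP + → 14 + 0 = 14. Stack: [14]
STORE_FAST p → p=14. Stack: []
LOAD_FAST p → push 14. Stack: [14]
RETURN_VALUE → return 14.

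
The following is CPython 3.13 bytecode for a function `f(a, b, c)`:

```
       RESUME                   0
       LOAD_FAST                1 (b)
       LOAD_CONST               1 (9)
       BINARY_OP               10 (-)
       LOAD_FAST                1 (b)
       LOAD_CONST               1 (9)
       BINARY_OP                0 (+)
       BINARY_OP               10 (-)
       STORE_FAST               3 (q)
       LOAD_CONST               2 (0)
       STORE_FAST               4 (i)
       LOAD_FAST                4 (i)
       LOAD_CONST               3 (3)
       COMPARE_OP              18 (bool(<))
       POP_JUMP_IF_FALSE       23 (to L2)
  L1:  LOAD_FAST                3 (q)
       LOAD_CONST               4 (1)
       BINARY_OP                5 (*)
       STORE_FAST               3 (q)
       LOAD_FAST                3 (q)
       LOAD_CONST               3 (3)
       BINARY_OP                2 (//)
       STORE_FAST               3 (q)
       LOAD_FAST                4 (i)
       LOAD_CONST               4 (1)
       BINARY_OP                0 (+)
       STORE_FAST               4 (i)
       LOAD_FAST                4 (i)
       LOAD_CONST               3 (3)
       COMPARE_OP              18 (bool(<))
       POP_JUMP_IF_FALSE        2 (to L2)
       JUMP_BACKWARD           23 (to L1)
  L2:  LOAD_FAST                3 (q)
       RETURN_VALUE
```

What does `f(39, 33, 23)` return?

-1

LOAD_FAST b → push 33. Stack: [33]
LOAD_CONST → push 9. Stack: [33, 9]
BINARY_OP - → 33 - 9 = 24. Stack: [24]
LOAD_FAST b → push 33. Stack: [24, 33]
LOAD_CONST → push 9. Stack: [24, 33, 9]
BINARY_OP + → 33 + 9 = 42. Stack: [24, 42]
BINARY_OP - → 24 - 42 = -18. Stack: [-18]
STORE_FAST q → q=-18. Stack: []
LOAD_CONST → push 0. Stack: [0]
STORE_FAST i → i=0. Stack: []
LOAD_FAST i → push 0. Stack: [0]
LOAD_CONST → push 3. Stack: [0, 3]
COMPARE_OP bool(<) → 0 vs 3 = True. Stack: [True]
POP_JUMP_IF_FALSE → pop True; no jump. Stack: []
LOAD_FAST q → push -18. Stack: [-18]
LOAD_CONST → push 1. Stack: [-18, 1]
BINARY_OP * → -18 * 1 = -18. Stack: [-18]
STORE_FAST q → q=-18. Stack: []
LOAD_FAST q → push -18. Stack: [-18]
LOAD_CONST → push 3. Stack: [-18, 3]
BINARY_OP // → -18 // 3 = -6. Stack: [-6]
STORE_FAST q → q=-6. Stack: []
LOAD_FAST i → push 0. Stack: [0]
LOAD_CONST → push 1. Stack: [0, 1]
BINARY_OP + → 0 + 1 = 1. Stack: [1]
STORE_FAST i → i=1. Stack: []
LOAD_FAST i → push 1. Stack: [1]
LOAD_CONST → push 3. Stack: [1, 3]
COMPARE_OP bool(<) → 1 vs 3 = True. Stack: [True]
POP_JUMP_IF_FALSE → pop True; no jump. Stack: []
LOAD_FAST q → push -6. Stack: [-6]
LOAD_CONST → push 1. Stack: [-6, 1]
BINARY_OP * → -6 * 1 = -6. Stack: [-6]
STORE_FAST q → q=-6. Stack: []
LOAD_FAST q → push -6. Stack: [-6]
LOAD_CONST → push 3. Stack: [-6, 3]
BINARY_OP // → -6 // 3 = -2. Stack: [-2]
STORE_FAST q → q=-2. Stack: []
LOAD_FAST i → push 1. Stack: [1]
LOAD_CONST → push 1. Stack: [1, 1]
BINARY_OP + → 1 + 1 = 2. Stack: [2]
STORE_FAST i → i=2. Stack: []
LOAD_FAST i → push 2. Stack: [2]
LOAD_CONST → push 3. Stack: [2, 3]
COMPARE_OP bool(<) → 2 vs 3 = True. Stack: [True]
POP_JUMP_IF_FALSE → pop True; no jump. Stack: []
LOAD_FAST q → push -2. Stack: [-2]
LOAD_CONST → push 1. Stack: [-2, 1]
BINARY_OP * → -2 * 1 = -2. Stack: [-2]
STORE_FAST q → q=-2. Stack: []
LOAD_FAST q → push -2. Stack: [-2]
LOAD_CONST → push 3. Stack: [-2, 3]
BINARY_OP // → -2 // 3 = -1. Stack: [-1]
STORE_FAST q → q=-1. Stack: []
LOAD_FAST i → push 2. Stack: [2]
LOAD_CONST → push 1. Stack: [2, 1]
BINARY_OP + → 2 + 1 = 3. Stack: [3]
STORE_FAST i → i=3. Stack: []
LOAD_FAST i → push 3. Stack: [3]
LOAD_CONST → push 3. Stack: [3, 3]
COMPARE_OP bool(<) → 3 vs 3 = False. Stack: [False]
POP_JUMP_IF_FALSE → pop False; jump. Stack: []
LOAD_FAST q → push -1. Stack: [-1]
RETURN_VALUE → return -1.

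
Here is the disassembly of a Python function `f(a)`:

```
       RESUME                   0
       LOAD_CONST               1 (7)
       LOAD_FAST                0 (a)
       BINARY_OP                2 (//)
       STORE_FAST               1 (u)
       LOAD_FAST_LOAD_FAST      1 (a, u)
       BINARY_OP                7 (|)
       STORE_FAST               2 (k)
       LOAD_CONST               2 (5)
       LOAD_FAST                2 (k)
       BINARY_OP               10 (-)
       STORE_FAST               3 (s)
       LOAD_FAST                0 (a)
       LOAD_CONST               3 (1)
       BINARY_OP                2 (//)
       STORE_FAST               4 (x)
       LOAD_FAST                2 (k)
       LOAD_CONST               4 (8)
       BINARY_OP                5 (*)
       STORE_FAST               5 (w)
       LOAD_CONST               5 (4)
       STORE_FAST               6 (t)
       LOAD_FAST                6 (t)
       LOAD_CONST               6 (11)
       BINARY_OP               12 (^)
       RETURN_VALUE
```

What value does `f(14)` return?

15

LOAD_CONST → push 7. Stack: [7]
LOAD_FAST a → push 14. Stack: [7, 14]
BINARY_OP // → 7 // 14 = 0. Stack: [0]
STORE_FAST u → u=0. Stack: []
LOAD_FAST_LOAD_FAST a,u → push 14,0. Stack: [14, 0]
BINARY_OP | → 14 | 0 = 14. Stack: [14]
STORE_FAST k → k=14. Stack: []
LOAD_CONST → push 5. Stack: [5]
LOAD_FAST k → push 14. Stack: [5, 14]
BINARY_OP - → 5 - 14 = -9. Stack: [-9]
STORE_FAST s → s=-9. Stack: []
LOAD_FAST a → push 14. Stack: [14]
LOAD_CONST → push 1. Stack: [14, 1]
BINARY_OP // → 14 // 1 = 14. Stack: [14]
STORE_FAST x → x=14. Stack: []
LOAD_FAST k → push 14. Stack: [14]
LOAD_CONST → push 8. Stack: [14, 8]
BINARY_OP * → 14 * 8 = 112. Stack: [112]
STORE_FAST w → w=112. Stack: []
LOAD_CONST → push 4. Stack: [4]
STORE_FAST t → t=4. Stack: []
LOAD_FAST t → push 4. Stack: [4]
LOAD_CONST → push 11. Stack: [4, 11]
BINARY_OP ^ → 4 ^ 11 = 15. Stack: [15]
RETURN_VALUE → return 15.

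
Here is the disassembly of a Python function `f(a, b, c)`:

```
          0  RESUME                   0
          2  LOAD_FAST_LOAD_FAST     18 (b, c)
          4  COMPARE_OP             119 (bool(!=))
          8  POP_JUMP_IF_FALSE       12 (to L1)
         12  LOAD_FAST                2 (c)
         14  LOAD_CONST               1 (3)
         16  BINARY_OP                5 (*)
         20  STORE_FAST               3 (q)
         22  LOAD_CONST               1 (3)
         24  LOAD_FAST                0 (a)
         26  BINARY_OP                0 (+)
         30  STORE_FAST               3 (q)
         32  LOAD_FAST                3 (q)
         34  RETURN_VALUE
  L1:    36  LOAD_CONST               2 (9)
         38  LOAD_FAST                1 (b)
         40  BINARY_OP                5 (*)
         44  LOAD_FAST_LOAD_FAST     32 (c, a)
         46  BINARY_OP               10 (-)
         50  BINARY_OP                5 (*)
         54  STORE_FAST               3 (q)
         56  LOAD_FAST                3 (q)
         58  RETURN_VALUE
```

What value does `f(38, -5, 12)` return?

LOAD_FAST_LOAD_FAST b,c → push -5,12. Stack: [-5, 12]
COMPARE_OP bool(!=) → -5 vs 12 = True. Stack: [True]
POP_JUMP_IF_FALSE → pop True; no jump. Stack: []
LOAD_FAST c → push 12. Stack: [12]
LOAD_CONST → push 3. Stack: [12, 3]
BINARY_OP * → 12 * 3 = 36. Stack: [36]
STORE_FAST q → q=36. Stack: []
LOAD_CONST → push 3. Stack: [3]
LOAD_FAST a → push 38. Stack: [3, 38]
BINARY_OP + → 3 + 38 = 41. Stack: [41]
STORE_FAST q → q=41. Stack: []
LOAD_FAST q → push 41. Stack: [41]
RETURN_VALUE → return 41.

41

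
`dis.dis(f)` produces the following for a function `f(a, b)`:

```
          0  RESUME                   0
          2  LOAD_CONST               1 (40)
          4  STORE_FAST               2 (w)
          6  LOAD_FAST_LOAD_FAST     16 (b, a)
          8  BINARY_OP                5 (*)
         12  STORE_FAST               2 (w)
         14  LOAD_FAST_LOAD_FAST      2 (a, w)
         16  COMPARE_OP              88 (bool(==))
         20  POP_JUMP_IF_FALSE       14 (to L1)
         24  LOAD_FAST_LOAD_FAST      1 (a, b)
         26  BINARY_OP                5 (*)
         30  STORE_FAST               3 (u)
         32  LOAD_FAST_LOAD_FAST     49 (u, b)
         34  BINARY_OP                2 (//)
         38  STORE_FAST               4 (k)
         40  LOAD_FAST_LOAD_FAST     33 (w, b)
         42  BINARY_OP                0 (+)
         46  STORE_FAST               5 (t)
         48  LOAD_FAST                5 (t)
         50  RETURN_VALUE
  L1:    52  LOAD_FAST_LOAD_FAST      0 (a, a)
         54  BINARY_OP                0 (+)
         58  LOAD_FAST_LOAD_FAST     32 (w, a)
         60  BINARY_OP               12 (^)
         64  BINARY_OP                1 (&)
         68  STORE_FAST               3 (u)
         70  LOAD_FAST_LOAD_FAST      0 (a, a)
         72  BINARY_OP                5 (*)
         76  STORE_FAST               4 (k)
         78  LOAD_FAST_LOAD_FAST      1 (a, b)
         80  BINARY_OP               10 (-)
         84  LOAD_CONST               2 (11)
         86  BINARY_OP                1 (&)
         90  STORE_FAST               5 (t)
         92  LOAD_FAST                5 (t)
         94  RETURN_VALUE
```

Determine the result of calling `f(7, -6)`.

9

LOAD_CONST → push 40. Stack: [40]
STORE_FAST w → w=40. Stack: []
LOAD_FAST_LOAD_FAST b,a → push -6,7. Stack: [-6, 7]
BINARY_OP * → -6 * 7 = -42. Stack: [-42]
STORE_FAST w → w=-42. Stack: []
LOAD_FAST_LOAD_FAST a,w → push 7,-42. Stack: [7, -42]
COMPARE_OP bool(==) → 7 vs -42 = False. Stack: [False]
POP_JUMP_IF_FALSE → pop False; jump. Stack: []
LOAD_FAST_LOAD_FAST a,a → push 7,7. Stack: [7, 7]
BINARY_OP + → 7 + 7 = 14. Stack: [14]
LOAD_FAST_LOAD_FAST w,a → push -42,7. Stack: [14, -42, 7]
BINARY_OP ^ → -42 ^ 7 = -47. Stack: [14, -47]
BINARY_OP & → 14 & -47 = 0. Stack: [0]
STORE_FAST u → u=0. Stack: []
LOAD_FAST_LOAD_FAST a,a → push 7,7. Stack: [7, 7]
BINARY_OP * → 7 * 7 = 49. Stack: [49]
STORE_FAST k → k=49. Stack: []
LOAD_FAST_LOAD_FAST a,b → push 7,-6. Stack: [7, -6]
BINARY_OP - → 7 - -6 = 13. Stack: [13]
LOAD_CONST → push 11. Stack: [13, 11]
BINARY_OP & → 13 & 11 = 9. Stack: [9]
STORE_FAST t → t=9. Stack: []
LOAD_FAST t → push 9. Stack: [9]
RETURN_VALUE → return 9.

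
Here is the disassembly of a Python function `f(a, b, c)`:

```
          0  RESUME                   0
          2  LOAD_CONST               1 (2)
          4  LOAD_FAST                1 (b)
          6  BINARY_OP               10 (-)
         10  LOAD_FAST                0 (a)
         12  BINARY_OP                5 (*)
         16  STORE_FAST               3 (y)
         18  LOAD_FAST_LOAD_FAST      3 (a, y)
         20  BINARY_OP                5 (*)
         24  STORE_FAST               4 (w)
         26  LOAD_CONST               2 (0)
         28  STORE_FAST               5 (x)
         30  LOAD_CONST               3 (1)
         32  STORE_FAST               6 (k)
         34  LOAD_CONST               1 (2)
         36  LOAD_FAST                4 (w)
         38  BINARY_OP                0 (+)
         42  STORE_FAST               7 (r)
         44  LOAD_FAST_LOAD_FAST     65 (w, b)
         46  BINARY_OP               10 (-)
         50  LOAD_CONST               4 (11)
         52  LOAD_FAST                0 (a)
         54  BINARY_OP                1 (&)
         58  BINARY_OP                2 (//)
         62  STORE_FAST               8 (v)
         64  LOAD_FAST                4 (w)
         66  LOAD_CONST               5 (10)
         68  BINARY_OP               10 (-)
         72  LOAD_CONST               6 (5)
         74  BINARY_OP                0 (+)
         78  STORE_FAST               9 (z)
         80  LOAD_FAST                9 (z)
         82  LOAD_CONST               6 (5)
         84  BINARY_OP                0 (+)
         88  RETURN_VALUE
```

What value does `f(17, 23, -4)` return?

LOAD_CONST → push 2. Stack: [2]
LOAD_FAST b → push 23. Stack: [2, 23]
BINARY_OP - → 2 - 23 = -21. Stack: [-21]
LOAD_FAST a → push 17. Stack: [-21, 17]
BINARY_OP * → -21 * 17 = -357. Stack: [-357]
STORE_FAST y → y=-357. Stack: []
LOAD_FAST_LOAD_FAST a,y → push 17,-357. Stack: [17, -357]
BINARY_OP * → 17 * -357 = -6069. Stack: [-6069]
STORE_FAST w → w=-6069. Stack: []
LOAD_CONST → push 0. Stack: [0]
STORE_FAST x → x=0. Stack: []
LOAD_CONST → push 1. Stack: [1]
STORE_FAST k → k=1. Stack: []
LOAD_CONST → push 2. Stack: [2]
LOAD_FAST w → push -6069. Stack: [2, -6069]
BINARY_OP + → 2 + -6069 = -6067. Stack: [-6067]
STORE_FAST r → r=-6067. Stack: []
LOAD_FAST_LOAD_FAST w,b → push -6069,23. Stack: [-6069, 23]
BINARY_OP - → -6069 - 23 = -6092. Stack: [-6092]
LOAD_CONST → push 11. Stack: [-6092, 11]
LOAD_FAST a → push 17. Stack: [-6092, 11, 17]
BINARY_OP & → 11 & 17 = 1. Stack: [-6092, 1]
BINARY_OP // → -6092 // 1 = -6092. Stack: [-6092]
STORE_FAST v → v=-6092. Stack: []
LOAD_FAST w → push -6069. Stack: [-6069]
LOAD_CONST → push 10. Stack: [-6069, 10]
BINARY_OP - → -6069 - 10 = -6079. Stack: [-6079]
LOAD_CONST → push 5. Stack: [-6079, 5]
BINARY_OP + → -6079 + 5 = -6074. Stack: [-6074]
STORE_FAST z → z=-6074. Stack: []
LOAD_FAST z → push -6074. Stack: [-6074]
LOAD_CONST → push 5. Stack: [-6074, 5]
BINARY_OP + → -6074 + 5 = -6069. Stack: [-6069]
RETURN_VALUE → return -6069.

-6069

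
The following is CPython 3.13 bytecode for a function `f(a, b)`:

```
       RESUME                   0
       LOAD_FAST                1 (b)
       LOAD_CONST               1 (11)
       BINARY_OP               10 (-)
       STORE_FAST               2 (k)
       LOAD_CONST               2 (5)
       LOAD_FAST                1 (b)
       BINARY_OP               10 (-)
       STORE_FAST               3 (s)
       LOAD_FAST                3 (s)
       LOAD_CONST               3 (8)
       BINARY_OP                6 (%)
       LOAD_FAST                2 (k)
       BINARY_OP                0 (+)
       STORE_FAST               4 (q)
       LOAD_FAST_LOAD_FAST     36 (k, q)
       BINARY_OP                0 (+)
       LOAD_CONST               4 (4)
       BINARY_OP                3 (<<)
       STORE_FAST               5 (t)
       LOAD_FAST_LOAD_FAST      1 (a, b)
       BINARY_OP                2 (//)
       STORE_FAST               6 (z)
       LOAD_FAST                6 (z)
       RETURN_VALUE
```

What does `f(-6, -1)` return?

LOAD_FAST b → push -1. Stack: [-1]
LOAD_CONST → push 11. Stack: [-1, 11]
BINARY_OP - → -1 - 11 = -12. Stack: [-12]
STORE_FAST k → k=-12. Stack: []
LOAD_CONST → push 5. Stack: [5]
LOAD_FAST b → push -1. Stack: [5, -1]
BINARY_OP - → 5 - -1 = 6. Stack: [6]
STORE_FAST s → s=6. Stack: []
LOAD_FAST s → push 6. Stack: [6]
LOAD_CONST → push 8. Stack: [6, 8]
BINARY_OP % → 6 % 8 = 6. Stack: [6]
LOAD_FAST k → push -12. Stack: [6, -12]
BINARY_OP + → 6 + -12 = -6. Stack: [-6]
STORE_FAST q → q=-6. Stack: []
LOAD_FAST_LOAD_FAST k,q → push -12,-6. Stack: [-12, -6]
BINARY_OP + → -12 + -6 = -18. Stack: [-18]
LOAD_CONST → push 4. Stack: [-18, 4]
BINARY_OP << → -18 << 4 = -288. Stack: [-288]
STORE_FAST t → t=-288. Stack: []
LOAD_FAST_LOAD_FAST a,b → push -6,-1. Stack: [-6, -1]
BINARY_OP // → -6 // -1 = 6. Stack: [6]
STORE_FAST z → z=6. Stack: []
LOAD_FAST z → push 6. Stack: [6]
RETURN_VALUE → return 6.

6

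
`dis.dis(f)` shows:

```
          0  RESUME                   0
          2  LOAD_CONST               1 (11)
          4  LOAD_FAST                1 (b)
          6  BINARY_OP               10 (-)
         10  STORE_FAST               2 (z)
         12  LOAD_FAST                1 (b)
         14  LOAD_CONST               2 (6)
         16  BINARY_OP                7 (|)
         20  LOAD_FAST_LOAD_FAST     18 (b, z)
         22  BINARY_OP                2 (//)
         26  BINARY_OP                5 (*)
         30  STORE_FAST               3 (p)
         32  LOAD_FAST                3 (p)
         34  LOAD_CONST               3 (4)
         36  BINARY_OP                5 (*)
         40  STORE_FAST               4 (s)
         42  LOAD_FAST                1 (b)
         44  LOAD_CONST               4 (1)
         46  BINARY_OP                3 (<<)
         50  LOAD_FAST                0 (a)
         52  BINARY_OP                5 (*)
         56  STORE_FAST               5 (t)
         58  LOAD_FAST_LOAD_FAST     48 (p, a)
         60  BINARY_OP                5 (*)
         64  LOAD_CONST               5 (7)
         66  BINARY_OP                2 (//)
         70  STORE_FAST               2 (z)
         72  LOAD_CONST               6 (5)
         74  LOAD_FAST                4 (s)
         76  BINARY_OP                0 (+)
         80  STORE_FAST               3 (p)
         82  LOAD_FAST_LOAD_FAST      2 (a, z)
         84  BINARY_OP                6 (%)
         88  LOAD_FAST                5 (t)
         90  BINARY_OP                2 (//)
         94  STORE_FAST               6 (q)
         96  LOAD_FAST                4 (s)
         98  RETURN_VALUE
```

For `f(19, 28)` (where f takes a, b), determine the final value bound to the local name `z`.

LOAD_CONST → push 11. Stack: [11]
LOAD_FAST b → push 28. Stack: [11, 28]
BINARY_OP - → 11 - 28 = -17. Stack: [-17]
STORE_FAST z → z=-17. Stack: []
LOAD_FAST b → push 28. Stack: [28]
LOAD_CONST → push 6. Stack: [28, 6]
BINARY_OP | → 28 | 6 = 30. Stack: [30]
LOAD_FAST_LOAD_FAST b,z → push 28,-17. Stack: [30, 28, -17]
BINARY_OP // → 28 // -17 = -2. Stack: [30, -2]
BINARY_OP * → 30 * -2 = -60. Stack: [-60]
STORE_FAST p → p=-60. Stack: []
LOAD_FAST p → push -60. Stack: [-60]
LOAD_CONST → push 4. Stack: [-60, 4]
BINARY_OP * → -60 * 4 = -240. Stack: [-240]
STORE_FAST s → s=-240. Stack: []
LOAD_FAST b → push 28. Stack: [28]
LOAD_CONST → push 1. Stack: [28, 1]
BINARY_OP << → 28 << 1 = 56. Stack: [56]
LOAD_FAST a → push 19. Stack: [56, 19]
BINARY_OP * → 56 * 19 = 1064. Stack: [1064]
STORE_FAST t → t=1064. Stack: []
LOAD_FAST_LOAD_FAST p,a → push -60,19. Stack: [-60, 19]
BINARY_OP * → -60 * 19 = -1140. Stack: [-1140]
LOAD_CONST → push 7. Stack: [-1140, 7]
BINARY_OP // → -1140 // 7 = -163. Stack: [-163]
STORE_FAST z → z=-163. Stack: []
LOAD_CONST → push 5. Stack: [5]
LOAD_FAST s → push -240. Stack: [5, -240]
BINARY_OP + → 5 + -240 = -235. Stack: [-235]
STORE_FAST p → p=-235. Stack: []
LOAD_FAST_LOAD_FAST a,z → push 19,-163. Stack: [19, -163]
BINARY_OP % → 19 % -163 = -144. Stack: [-144]
LOAD_FAST t → push 1064. Stack: [-144, 1064]
BINARY_OP // → -144 // 1064 = -1. Stack: [-1]
STORE_FAST q → q=-1. Stack: []
LOAD_FAST s → push -240. Stack: [-240]
RETURN_VALUE → return -240.

-163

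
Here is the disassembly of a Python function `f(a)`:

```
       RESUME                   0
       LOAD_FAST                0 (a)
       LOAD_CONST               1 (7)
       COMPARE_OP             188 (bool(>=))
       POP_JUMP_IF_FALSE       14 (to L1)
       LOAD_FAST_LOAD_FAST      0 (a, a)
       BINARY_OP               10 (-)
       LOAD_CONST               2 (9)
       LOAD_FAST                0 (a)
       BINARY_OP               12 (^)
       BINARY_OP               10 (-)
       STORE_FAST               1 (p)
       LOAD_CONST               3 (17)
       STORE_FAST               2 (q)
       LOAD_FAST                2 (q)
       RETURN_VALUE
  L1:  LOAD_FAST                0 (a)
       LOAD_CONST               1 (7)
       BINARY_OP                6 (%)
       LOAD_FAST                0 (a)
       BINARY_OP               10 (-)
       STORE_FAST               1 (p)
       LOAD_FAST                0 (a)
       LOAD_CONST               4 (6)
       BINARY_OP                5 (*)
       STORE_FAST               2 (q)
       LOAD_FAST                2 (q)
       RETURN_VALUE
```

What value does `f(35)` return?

LOAD_FAST a → push 35. Stack: [35]
LOAD_CONST → push 7. Stack: [35, 7]
COMPARE_OP bool(>=) → 35 vs 7 = True. Stack: [True]
POP_JUMP_IF_FALSE → pop True; no jump. Stack: []
LOAD_FAST_LOAD_FAST a,a → push 35,35. Stack: [35, 35]
BINARY_OP - → 35 - 35 = 0. Stack: [0]
LOAD_CONST → push 9. Stack: [0, 9]
LOAD_FAST a → push 35. Stack: [0, 9, 35]
BINARY_OP ^ → 9 ^ 35 = 42. Stack: [0, 42]
BINARY_OP - → 0 - 42 = -42. Stack: [-42]
STORE_FAST p → p=-42. Stack: []
LOAD_CONST → push 17. Stack: [17]
STORE_FAST q → q=17. Stack: []
LOAD_FAST q → push 17. Stack: [17]
RETURN_VALUE → return 17.

17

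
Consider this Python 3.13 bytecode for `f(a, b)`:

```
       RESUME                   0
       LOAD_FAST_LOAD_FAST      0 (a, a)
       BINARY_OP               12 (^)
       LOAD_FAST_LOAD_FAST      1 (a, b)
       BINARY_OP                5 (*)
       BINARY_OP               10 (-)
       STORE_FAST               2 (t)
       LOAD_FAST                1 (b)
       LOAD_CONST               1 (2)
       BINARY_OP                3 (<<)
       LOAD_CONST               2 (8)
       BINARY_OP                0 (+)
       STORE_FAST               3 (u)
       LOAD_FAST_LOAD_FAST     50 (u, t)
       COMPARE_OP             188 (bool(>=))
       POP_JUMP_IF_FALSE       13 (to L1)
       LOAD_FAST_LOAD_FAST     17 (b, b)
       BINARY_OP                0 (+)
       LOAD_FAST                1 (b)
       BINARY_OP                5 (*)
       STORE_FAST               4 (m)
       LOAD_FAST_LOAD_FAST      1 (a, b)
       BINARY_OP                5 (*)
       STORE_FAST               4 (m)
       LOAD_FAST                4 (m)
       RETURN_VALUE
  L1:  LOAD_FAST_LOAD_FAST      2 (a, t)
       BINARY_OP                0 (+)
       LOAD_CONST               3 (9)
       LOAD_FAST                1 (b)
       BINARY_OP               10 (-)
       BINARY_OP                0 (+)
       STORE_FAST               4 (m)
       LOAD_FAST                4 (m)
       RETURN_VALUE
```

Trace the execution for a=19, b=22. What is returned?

418

LOAD_FAST_LOAD_FAST a,a → push 19,19. Stack: [19, 19]
BINARY_OP ^ → 19 ^ 19 = 0. Stack: [0]
LOAD_FAST_LOAD_FAST a,b → push 19,22. Stack: [0, 19, 22]
BINARY_OP * → 19 * 22 = 418. Stack: [0, 418]
BINARY_OP - → 0 - 418 = -418. Stack: [-418]
STORE_FAST t → t=-418. Stack: []
LOAD_FAST b → push 22. Stack: [22]
LOAD_CONST → push 2. Stack: [22, 2]
BINARY_OP << → 22 << 2 = 88. Stack: [88]
LOAD_CONST → push 8. Stack: [88, 8]
BINARY_OP + → 88 + 8 = 96. Stack: [96]
STORE_FAST u → u=96. Stack: []
LOAD_FAST_LOAD_FAST u,t → push 96,-418. Stack: [96, -418]
COMPARE_OP bool(>=) → 96 vs -418 = True. Stack: [True]
POP_JUMP_IF_FALSE → pop True; no jump. Stack: []
LOAD_FAST_LOAD_FAST b,b → push 22,22. Stack: [22, 22]
BINARY_OP + → 22 + 22 = 44. Stack: [44]
LOAD_FAST b → push 22. Stack: [44, 22]
BINARY_OP * → 44 * 22 = 968. Stack: [968]
STORE_FAST m → m=968. Stack: []
LOAD_FAST_LOAD_FAST a,b → push 19,22. Stack: [19, 22]
BINARY_OP * → 19 * 22 = 418. Stack: [418]
STORE_FAST m → m=418. Stack: []
LOAD_FAST m → push 418. Stack: [418]
RETURN_VALUE → return 418.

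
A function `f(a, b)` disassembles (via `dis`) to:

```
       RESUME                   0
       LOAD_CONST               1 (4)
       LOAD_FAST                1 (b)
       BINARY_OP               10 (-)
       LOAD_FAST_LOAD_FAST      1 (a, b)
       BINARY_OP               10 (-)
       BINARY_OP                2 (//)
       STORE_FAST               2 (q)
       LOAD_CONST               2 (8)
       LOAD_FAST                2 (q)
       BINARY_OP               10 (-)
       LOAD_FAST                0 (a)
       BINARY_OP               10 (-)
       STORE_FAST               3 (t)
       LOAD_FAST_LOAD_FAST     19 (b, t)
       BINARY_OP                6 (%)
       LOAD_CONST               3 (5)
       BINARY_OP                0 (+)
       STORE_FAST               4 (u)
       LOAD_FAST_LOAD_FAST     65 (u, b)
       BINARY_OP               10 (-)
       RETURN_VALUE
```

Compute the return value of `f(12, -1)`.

5

LOAD_CONST → push 4. Stack: [4]
LOAD_FAST b → push -1. Stack: [4, -1]
BINARY_OP - → 4 - -1 = 5. Stack: [5]
LOAD_FAST_LOAD_FAST a,b → push 12,-1. Stack: [5, 12, -1]
BINARY_OP - → 12 - -1 = 13. Stack: [5, 13]
BINARY_OP // → 5 // 13 = 0. Stack: [0]
STORE_FAST q → q=0. Stack: []
LOAD_CONST → push 8. Stack: [8]
LOAD_FAST q → push 0. Stack: [8, 0]
BINARY_OP - → 8 - 0 = 8. Stack: [8]
LOAD_FAST a → push 12. Stack: [8, 12]
BINARY_OP - → 8 - 12 = -4. Stack: [-4]
STORE_FAST t → t=-4. Stack: []
LOAD_FAST_LOAD_FAST b,t → push -1,-4. Stack: [-1, -4]
BINARY_OP % → -1 % -4 = -1. Stack: [-1]
LOAD_CONST → push 5. Stack: [-1, 5]
BINARY_OP + → -1 + 5 = 4. Stack: [4]
STORE_FAST u → u=4. Stack: []
LOAD_FAST_LOAD_FAST u,b → push 4,-1. Stack: [4, -1]
BINARY_OP - → 4 - -1 = 5. Stack: [5]
RETURN_VALUE → return 5.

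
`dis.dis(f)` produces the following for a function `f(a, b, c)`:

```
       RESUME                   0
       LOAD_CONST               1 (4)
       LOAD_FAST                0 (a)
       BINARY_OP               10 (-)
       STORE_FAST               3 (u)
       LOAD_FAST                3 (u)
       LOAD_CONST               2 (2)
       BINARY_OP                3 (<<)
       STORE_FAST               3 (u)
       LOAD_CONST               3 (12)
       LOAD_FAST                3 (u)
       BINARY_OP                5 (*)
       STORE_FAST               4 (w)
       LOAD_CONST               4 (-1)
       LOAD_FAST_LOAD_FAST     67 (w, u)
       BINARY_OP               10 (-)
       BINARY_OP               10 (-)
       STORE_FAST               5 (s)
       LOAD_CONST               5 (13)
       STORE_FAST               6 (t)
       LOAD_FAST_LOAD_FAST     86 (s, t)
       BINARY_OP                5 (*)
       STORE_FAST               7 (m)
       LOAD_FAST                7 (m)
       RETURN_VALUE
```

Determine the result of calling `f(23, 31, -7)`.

LOAD_CONST → push 4. Stack: [4]
LOAD_FAST a → push 23. Stack: [4, 23]
BINARY_OP - → 4 - 23 = -19. Stack: [-19]
STORE_FAST u → u=-19. Stack: []
LOAD_FAST u → push -19. Stack: [-19]
LOAD_CONST → push 2. Stack: [-19, 2]
BINARY_OP << → -19 << 2 = -76. Stack: [-76]
STORE_FAST u → u=-76. Stack: []
LOAD_CONST → push 12. Stack: [12]
LOAD_FAST u → push -76. Stack: [12, -76]
BINARY_OP * → 12 * -76 = -912. Stack: [-912]
STORE_FAST w → w=-912. Stack: []
LOAD_CONST → push -1. Stack: [-1]
LOAD_FAST_LOAD_FAST w,u → push -912,-76. Stack: [-1, -912, -76]
BINARY_OP - → -912 - -76 = -836. Stack: [-1, -836]
BINARY_OP - → -1 - -836 = 835. Stack: [835]
STORE_FAST s → s=835. Stack: []
LOAD_CONST → push 13. Stack: [13]
STORE_FAST t → t=13. Stack: []
LOAD_FAST_LOAD_FAST s,t → push 835,13. Stack: [835, 13]
BINARY_OP * → 835 * 13 = 10855. Stack: [10855]
STORE_FAST m → m=10855. Stack: []
LOAD_FAST m → push 10855. Stack: [10855]
RETURN_VALUE → return 10855.

10855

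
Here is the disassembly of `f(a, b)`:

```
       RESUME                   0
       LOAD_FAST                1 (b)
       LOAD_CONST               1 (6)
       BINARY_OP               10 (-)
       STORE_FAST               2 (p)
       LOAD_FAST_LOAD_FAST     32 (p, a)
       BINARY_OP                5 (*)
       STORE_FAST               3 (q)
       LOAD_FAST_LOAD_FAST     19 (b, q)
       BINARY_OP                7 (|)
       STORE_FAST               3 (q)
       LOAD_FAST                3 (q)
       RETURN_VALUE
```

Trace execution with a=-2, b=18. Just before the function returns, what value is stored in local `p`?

12

LOAD_FAST b → push 18. Stack: [18]
LOAD_CONST → push 6. Stack: [18, 6]
BINARY_OP - → 18 - 6 = 12. Stack: [12]
STORE_FAST p → p=12. Stack: []
LOAD_FAST_LOAD_FAST p,a → push 12,-2. Stack: [12, -2]
BINARY_OP * → 12 * -2 = -24. Stack: [-24]
STORE_FAST q → q=-24. Stack: []
LOAD_FAST_LOAD_FAST b,q → push 18,-24. Stack: [18, -24]
BINARY_OP | → 18 | -24 = -6. Stack: [-6]
STORE_FAST q → q=-6. Stack: []
LOAD_FAST q → push -6. Stack: [-6]
RETURN_VALUE → return -6.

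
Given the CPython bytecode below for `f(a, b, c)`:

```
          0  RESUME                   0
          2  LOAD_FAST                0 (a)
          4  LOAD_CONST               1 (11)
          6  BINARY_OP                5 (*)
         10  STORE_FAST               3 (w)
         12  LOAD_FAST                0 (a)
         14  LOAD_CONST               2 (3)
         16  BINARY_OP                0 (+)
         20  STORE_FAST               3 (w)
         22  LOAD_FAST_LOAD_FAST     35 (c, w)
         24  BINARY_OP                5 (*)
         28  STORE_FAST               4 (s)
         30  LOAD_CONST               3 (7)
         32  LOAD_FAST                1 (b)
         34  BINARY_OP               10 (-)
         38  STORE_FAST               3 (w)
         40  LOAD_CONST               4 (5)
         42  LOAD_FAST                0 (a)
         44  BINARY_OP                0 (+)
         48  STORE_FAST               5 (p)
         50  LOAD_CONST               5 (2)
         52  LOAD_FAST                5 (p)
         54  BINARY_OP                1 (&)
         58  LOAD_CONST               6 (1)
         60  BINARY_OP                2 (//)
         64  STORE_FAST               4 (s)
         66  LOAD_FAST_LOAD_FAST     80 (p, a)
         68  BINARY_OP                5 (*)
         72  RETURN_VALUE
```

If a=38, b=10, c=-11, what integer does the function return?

1634

LOAD_FAST a → push 38. Stack: [38]
LOAD_CONST → push 11. Stack: [38, 11]
BINARY_OP * → 38 * 11 = 418. Stack: [418]
STORE_FAST w → w=418. Stack: []
LOAD_FAST a → push 38. Stack: [38]
LOAD_CONST → push 3. Stack: [38, 3]
BINARY_OP + → 38 + 3 = 41. Stack: [41]
STORE_FAST w → w=41. Stack: []
LOAD_FAST_LOAD_FAST c,w → push -11,41. Stack: [-11, 41]
BINARY_OP * → -11 * 41 = -451. Stack: [-451]
STORE_FAST s → s=-451. Stack: []
LOAD_CONST → push 7. Stack: [7]
LOAD_FAST b → push 10. Stack: [7, 10]
BINARY_OP - → 7 - 10 = -3. Stack: [-3]
STORE_FAST w → w=-3. Stack: []
LOAD_CONST → push 5. Stack: [5]
LOAD_FAST a → push 38. Stack: [5, 38]
BINARY_OP + → 5 + 38 = 43. Stack: [43]
STORE_FAST p → p=43. Stack: []
LOAD_CONST → push 2. Stack: [2]
LOAD_FAST p → push 43. Stack: [2, 43]
BINARY_OP & → 2 & 43 = 2. Stack: [2]
LOAD_CONST → push 1. Stack: [2, 1]
BINARY_OP // → 2 // 1 = 2. Stack: [2]
STORE_FAST s → s=2. Stack: []
LOAD_FAST_LOAD_FAST p,a → push 43,38. Stack: [43, 38]
BINARY_OP * → 43 * 38 = 1634. Stack: [1634]
RETURN_VALUE → return 1634.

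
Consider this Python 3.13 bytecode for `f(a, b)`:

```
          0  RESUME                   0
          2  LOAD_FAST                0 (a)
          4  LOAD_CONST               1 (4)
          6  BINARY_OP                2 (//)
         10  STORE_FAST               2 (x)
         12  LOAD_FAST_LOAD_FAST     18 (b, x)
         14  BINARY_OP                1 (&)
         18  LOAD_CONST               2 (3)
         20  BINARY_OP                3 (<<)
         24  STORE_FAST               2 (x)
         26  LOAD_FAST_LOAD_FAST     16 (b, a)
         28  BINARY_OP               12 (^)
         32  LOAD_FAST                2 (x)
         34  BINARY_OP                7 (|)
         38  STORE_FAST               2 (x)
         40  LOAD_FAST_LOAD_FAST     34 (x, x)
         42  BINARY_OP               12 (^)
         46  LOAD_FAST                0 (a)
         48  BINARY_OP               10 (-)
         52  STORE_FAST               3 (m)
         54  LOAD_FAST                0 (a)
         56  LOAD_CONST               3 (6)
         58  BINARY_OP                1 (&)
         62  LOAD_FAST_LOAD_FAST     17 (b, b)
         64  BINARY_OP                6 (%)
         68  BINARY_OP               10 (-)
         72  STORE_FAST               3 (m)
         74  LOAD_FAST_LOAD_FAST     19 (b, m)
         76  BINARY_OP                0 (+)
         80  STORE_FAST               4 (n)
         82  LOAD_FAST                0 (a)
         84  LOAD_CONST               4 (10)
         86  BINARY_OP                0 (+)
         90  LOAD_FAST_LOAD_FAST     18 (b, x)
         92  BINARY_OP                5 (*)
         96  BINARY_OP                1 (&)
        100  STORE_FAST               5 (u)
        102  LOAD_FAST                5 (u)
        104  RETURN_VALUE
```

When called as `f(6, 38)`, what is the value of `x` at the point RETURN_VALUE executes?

LOAD_FAST a → push 6. Stack: [6]
LOAD_CONST → push 4. Stack: [6, 4]
BINARY_OP // → 6 // 4 = 1. Stack: [1]
STORE_FAST x → x=1. Stack: []
LOAD_FAST_LOAD_FAST b,x → push 38,1. Stack: [38, 1]
BINARY_OP & → 38 & 1 = 0. Stack: [0]
LOAD_CONST → push 3. Stack: [0, 3]
BINARY_OP << → 0 << 3 = 0. Stack: [0]
STORE_FAST x → x=0. Stack: []
LOAD_FAST_LOAD_FAST b,a → push 38,6. Stack: [38, 6]
BINARY_OP ^ → 38 ^ 6 = 32. Stack: [32]
LOAD_FAST x → push 0. Stack: [32, 0]
BINARY_OP | → 32 | 0 = 32. Stack: [32]
STORE_FAST x → x=32. Stack: []
LOAD_FAST_LOAD_FAST x,x → push 32,32. Stack: [32, 32]
BINARY_OP ^ → 32 ^ 32 = 0. Stack: [0]
LOAD_FAST a → push 6. Stack: [0, 6]
BINARY_OP - → 0 - 6 = -6. Stack: [-6]
STORE_FAST m → m=-6. Stack: []
LOAD_FAST a → push 6. Stack: [6]
LOAD_CONST → push 6. Stack: [6, 6]
BINARY_OP & → 6 & 6 = 6. Stack: [6]
LOAD_FAST_LOAD_FAST b,b → push 38,38. Stack: [6, 38, 38]
BINARY_OP % → 38 % 38 = 0. Stack: [6, 0]
BINARY_OP - → 6 - 0 = 6. Stack: [6]
STORE_FAST m → m=6. Stack: []
LOAD_FAST_LOAD_FAST b,m → push 38,6. Stack: [38, 6]
BINARY_OP + → 38 + 6 = 44. Stack: [44]
STORE_FAST n → n=44. Stack: []
LOAD_FAST a → push 6. Stack: [6]
LOAD_CONST → push 10. Stack: [6, 10]
BINARY_OP + → 6 + 10 = 16. Stack: [16]
LOAD_FAST_LOAD_FAST b,x → push 38,32. Stack: [16, 38, 32]
BINARY_OP * → 38 * 32 = 1216. Stack: [16, 1216]
BINARY_OP & → 16 & 1216 = 0. Stack: [0]
STORE_FAST u → u=0. Stack: []
LOAD_FAST u → push 0. Stack: [0]
RETURN_VALUE → return 0.

32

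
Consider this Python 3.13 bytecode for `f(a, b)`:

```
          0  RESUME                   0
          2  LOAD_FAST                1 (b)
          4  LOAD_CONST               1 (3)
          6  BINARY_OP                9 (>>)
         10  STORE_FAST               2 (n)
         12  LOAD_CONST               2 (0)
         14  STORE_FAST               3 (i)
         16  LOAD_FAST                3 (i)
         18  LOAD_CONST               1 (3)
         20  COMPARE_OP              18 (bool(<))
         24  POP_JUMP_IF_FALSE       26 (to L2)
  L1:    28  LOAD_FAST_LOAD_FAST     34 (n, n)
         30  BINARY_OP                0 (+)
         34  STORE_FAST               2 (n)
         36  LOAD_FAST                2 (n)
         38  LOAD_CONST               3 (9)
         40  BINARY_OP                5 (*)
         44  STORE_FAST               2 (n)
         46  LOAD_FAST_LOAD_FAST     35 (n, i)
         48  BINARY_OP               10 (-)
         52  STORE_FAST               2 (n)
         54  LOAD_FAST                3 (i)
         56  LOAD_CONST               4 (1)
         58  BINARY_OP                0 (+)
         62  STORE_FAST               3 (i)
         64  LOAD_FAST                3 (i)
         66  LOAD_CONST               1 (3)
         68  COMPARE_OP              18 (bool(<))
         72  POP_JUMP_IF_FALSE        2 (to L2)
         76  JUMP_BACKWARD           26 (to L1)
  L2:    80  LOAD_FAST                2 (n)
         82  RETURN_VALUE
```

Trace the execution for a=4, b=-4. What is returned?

-5852

LOAD_FAST b → push -4
LOAD_CONST → push 3
BINARY_OP >> → -4 >> 3 = -1
STORE_FAST n → n=-1
LOAD_CONST → push 0
STORE_FAST i → i=0
LOAD_FAST i → push 0
LOAD_CONST → push 3
COMPARE_OP bool(<) → 0 vs 3 = True
POP_JUMP_IF_FALSE → pop True; no jump
LOAD_FAST_LOAD_FAST n,n → push -1,-1
BINARY_OP + → -1 + -1 = -2
STORE_FAST n → n=-2
LOAD_FAST n → push -2
LOAD_CONST → push 9
BINARY_OP * → -2 * 9 = -18
STORE_FAST n → n=-18
LOAD_FAST_LOAD_FAST n,i → push -18,0
BINARY_OP - → -18 - 0 = -18
STORE_FAST n → n=-18
LOAD_FAST i → push 0
LOAD_CONST → push 1
BINARY_OP + → 0 + 1 = 1
STORE_FAST i → i=1
LOAD_FAST i → push 1
LOAD_CONST → push 3
COMPARE_OP bool(<) → 1 vs 3 = True
POP_JUMP_IF_FALSE → pop True; no jump
LOAD_FAST_LOAD_FAST n,n → push -18,-18
BINARY_OP + → -18 + -18 = -36
STORE_FAST n → n=-36
LOAD_FAST n → push -36
LOAD_CONST → push 9
BINARY_OP * → -36 * 9 = -324
STORE_FAST n → n=-324
LOAD_FAST_LOAD_FAST n,i → push -324,1
BINARY_OP - → -324 - 1 = -325
STORE_FAST n → n=-325
LOAD_FAST i → push 1
LOAD_CONST → push 1
BINARY_OP + → 1 + 1 = 2
STORE_FAST i → i=2
LOAD_FAST i → push 2
LOAD_CONST → push 3
COMPARE_OP bool(<) → 2 vs 3 = True
POP_JUMP_IF_FALSE → pop True; no jump
LOAD_FAST_LOAD_FAST n,n → push -325,-325
BINARY_OP + → -325 + -325 = -650
STORE_FAST n → n=-650
LOAD_FAST n → push -650
LOAD_CONST → push 9
BINARY_OP * → -650 * 9 = -5850
STORE_FAST n → n=-5850
LOAD_FAST_LOAD_FAST n,i → push -5850,2
BINARY_OP - → -5850 - 2 = -5852
STORE_FAST n → n=-5852
LOAD_FAST i → push 2
LOAD_CONST → push 1
BINARY_OP + → 2 + 1 = 3
STORE_FAST i → i=3
LOAD_FAST i → push 3
LOAD_CONST → push 3
COMPARE_OP bool(<) → 3 vs 3 = False
POP_JUMP_IF_FALSE → pop False; jump
LOAD_FAST n → push -5852
RETURN_VALUE → return -5852.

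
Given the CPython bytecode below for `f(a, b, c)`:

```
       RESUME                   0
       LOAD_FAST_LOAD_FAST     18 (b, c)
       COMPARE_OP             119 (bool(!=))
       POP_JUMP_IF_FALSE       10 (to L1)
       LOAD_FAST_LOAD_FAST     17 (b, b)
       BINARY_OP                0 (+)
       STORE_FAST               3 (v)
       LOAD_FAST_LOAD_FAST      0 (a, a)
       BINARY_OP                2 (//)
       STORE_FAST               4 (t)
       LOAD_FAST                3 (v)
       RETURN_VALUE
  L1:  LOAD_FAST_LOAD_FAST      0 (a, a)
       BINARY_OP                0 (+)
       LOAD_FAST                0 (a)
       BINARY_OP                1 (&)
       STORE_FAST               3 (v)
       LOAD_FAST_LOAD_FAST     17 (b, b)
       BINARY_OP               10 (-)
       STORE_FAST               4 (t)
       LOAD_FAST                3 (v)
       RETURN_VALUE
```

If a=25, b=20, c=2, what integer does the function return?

40

LOAD_FAST_LOAD_FAST b,c → push 20,2. Stack: [20, 2]
COMPARE_OP bool(!=) → 20 vs 2 = True. Stack: [True]
POP_JUMP_IF_FALSE → pop True; no jump. Stack: []
LOAD_FAST_LOAD_FAST b,b → push 20,20. Stack: [20, 20]
BINARY_OP + → 20 + 20 = 40. Stack: [40]
STORE_FAST v → v=40. Stack: []
LOAD_FAST_LOAD_FAST a,a → push 25,25. Stack: [25, 25]
BINARY_OP // → 25 // 25 = 1. Stack: [1]
STORE_FAST t → t=1. Stack: []
LOAD_FAST v → push 40. Stack: [40]
RETURN_VALUE → return 40.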